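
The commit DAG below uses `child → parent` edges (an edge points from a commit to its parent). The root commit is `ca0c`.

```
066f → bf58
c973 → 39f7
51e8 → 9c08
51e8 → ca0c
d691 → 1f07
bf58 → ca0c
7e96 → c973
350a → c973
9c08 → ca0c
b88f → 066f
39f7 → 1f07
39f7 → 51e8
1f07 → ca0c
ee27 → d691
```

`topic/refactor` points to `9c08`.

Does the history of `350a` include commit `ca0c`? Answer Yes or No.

Yes

Ancestors of 350a (commits reachable by following parents): {1f07, 350a, 39f7, 51e8, 9c08, c973, ca0c}.
ca0c is in that set, so it is an ancestor of 350a.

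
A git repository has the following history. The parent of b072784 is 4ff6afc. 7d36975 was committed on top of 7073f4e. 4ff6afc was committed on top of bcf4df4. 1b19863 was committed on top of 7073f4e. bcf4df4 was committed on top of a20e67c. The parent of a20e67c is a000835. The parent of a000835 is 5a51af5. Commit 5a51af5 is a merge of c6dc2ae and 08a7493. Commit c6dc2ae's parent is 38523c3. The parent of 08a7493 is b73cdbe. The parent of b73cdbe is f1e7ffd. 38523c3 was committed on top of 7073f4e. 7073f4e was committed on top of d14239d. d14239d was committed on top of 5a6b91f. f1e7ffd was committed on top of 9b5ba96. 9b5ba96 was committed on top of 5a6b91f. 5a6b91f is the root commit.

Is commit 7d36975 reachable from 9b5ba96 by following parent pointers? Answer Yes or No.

Ancestors of 9b5ba96: {5a6b91f, 9b5ba96}.
7d36975 is not in that set, so it is not an ancestor of 9b5ba96.

No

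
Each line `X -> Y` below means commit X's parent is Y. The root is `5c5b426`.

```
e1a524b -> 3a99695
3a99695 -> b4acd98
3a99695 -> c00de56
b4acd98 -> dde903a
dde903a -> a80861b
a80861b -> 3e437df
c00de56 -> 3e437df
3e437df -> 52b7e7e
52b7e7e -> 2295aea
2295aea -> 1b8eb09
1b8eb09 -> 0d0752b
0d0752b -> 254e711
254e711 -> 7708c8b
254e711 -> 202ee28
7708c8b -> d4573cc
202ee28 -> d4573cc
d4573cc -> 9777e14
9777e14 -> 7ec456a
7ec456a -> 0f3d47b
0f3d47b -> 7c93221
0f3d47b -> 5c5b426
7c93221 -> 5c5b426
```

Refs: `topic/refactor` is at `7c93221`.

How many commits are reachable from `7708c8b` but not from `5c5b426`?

6

Reachable from 7708c8b: {0f3d47b, 5c5b426, 7708c8b, 7c93221, 7ec456a, 9777e14, d4573cc}.
Reachable from 5c5b426: {5c5b426}.
In 7708c8b's history but not 5c5b426's: {0f3d47b, 7708c8b, 7c93221, 7ec456a, 9777e14, d4573cc} — 6 commits.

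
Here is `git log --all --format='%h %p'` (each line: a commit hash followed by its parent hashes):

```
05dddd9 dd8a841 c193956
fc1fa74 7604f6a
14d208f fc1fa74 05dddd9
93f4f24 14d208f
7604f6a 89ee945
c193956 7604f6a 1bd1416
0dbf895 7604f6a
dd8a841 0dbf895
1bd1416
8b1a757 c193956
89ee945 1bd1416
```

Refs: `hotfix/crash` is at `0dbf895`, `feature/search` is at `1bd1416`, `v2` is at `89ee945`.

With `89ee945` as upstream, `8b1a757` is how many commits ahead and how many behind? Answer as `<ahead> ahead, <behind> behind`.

Reachable from 8b1a757: {1bd1416, 7604f6a, 89ee945, 8b1a757, c193956}.
Reachable from 89ee945: {1bd1416, 89ee945}.
Only in 8b1a757's history (ahead): {7604f6a, 8b1a757, c193956} — 3.
Only in 89ee945's history (behind): {} — 0.

3 ahead, 0 behind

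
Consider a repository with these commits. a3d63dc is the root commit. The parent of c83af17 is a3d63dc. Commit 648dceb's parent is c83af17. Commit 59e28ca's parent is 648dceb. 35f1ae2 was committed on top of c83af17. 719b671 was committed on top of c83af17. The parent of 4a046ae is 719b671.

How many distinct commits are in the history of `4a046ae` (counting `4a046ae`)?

Walking parent pointers from 4a046ae: reachable set = {4a046ae, 719b671, a3d63dc, c83af17}.
That is 4 commits.

4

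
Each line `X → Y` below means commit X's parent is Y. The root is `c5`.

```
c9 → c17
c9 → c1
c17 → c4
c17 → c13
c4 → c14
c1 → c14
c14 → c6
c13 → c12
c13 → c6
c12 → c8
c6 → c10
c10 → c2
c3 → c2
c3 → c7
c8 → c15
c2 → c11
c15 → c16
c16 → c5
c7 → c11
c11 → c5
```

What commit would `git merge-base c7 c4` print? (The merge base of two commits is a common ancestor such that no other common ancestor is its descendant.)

Ancestors of c7: {c11, c5, c7}.
Ancestors of c4: {c10, c11, c14, c2, c4, c5, c6}.
Common ancestors: {c11, c5}.
Among these, c11 is not an ancestor of any other common ancestor — it is the merge base.

c11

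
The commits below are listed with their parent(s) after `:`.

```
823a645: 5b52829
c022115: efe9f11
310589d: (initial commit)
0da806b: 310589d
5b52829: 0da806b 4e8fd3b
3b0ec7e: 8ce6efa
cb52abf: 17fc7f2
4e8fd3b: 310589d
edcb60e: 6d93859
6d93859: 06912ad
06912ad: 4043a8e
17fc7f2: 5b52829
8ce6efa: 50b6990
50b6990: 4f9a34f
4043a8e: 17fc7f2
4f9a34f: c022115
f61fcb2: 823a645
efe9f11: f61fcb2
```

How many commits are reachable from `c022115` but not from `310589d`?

7

Reachable from c022115: {0da806b, 310589d, 4e8fd3b, 5b52829, 823a645, c022115, efe9f11, f61fcb2}.
Reachable from 310589d: {310589d}.
In c022115's history but not 310589d's: {0da806b, 4e8fd3b, 5b52829, 823a645, c022115, efe9f11, f61fcb2} — 7 commits.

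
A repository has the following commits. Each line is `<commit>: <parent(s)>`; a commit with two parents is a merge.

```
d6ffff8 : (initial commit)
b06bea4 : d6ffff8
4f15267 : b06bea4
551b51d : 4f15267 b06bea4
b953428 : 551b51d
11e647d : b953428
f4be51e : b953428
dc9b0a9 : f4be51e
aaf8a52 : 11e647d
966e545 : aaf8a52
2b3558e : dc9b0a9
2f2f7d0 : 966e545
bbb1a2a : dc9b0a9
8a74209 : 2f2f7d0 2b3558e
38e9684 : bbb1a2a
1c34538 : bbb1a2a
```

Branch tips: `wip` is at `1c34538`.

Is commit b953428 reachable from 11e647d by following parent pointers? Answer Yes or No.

Ancestors of 11e647d (commits reachable by following parents): {11e647d, 4f15267, 551b51d, b06bea4, b953428, d6ffff8}.
b953428 is in that set, so it is an ancestor of 11e647d.

Yes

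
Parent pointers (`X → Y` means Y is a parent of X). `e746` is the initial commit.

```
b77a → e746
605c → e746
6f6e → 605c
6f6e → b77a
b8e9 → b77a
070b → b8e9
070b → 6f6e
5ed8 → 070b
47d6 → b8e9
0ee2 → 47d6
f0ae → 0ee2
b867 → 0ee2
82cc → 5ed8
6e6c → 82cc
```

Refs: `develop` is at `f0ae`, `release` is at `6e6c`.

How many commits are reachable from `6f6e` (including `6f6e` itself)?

4

Walking parent pointers from 6f6e: reachable set = {605c, 6f6e, b77a, e746}.
That is 4 commits.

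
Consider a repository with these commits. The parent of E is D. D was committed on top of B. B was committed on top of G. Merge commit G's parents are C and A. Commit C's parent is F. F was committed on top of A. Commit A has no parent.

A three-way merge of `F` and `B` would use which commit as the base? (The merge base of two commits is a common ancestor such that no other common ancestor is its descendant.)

F

Ancestors of F: {A, F}.
Ancestors of B: {A, B, C, F, G}.
Common ancestors: {A, F}.
Among these, F is not an ancestor of any other common ancestor — it is the merge base.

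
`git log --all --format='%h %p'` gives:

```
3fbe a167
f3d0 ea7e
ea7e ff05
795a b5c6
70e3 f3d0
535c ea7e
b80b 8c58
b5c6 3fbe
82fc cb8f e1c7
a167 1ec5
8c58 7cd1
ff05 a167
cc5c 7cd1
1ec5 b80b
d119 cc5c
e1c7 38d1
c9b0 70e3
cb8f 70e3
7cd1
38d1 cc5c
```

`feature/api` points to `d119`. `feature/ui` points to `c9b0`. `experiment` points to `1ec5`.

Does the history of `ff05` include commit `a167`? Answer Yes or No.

Yes

Ancestors of ff05 (commits reachable by following parents): {1ec5, 7cd1, 8c58, a167, b80b, ff05}.
a167 is in that set, so it is an ancestor of ff05.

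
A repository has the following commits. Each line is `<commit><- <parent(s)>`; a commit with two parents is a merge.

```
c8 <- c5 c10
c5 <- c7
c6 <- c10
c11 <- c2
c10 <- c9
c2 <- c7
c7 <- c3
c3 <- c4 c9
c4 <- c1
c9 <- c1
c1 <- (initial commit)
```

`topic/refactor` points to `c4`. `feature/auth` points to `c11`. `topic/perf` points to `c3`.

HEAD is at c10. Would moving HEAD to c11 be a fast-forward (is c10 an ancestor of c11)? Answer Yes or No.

No

A fast-forward from c10 to c11 is possible iff c10 is an ancestor of c11.
Ancestors of c11: {c1, c11, c2, c3, c4, c7, c9}.
c10 is not among them, so fast-forward is not possible.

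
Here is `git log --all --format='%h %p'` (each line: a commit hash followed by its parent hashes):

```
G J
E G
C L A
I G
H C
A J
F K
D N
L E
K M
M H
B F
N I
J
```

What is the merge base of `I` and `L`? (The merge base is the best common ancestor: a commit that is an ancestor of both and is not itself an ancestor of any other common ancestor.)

G

Ancestors of I: {G, I, J}.
Ancestors of L: {E, G, J, L}.
Common ancestors: {G, J}.
Among these, G is not an ancestor of any other common ancestor — it is the merge base.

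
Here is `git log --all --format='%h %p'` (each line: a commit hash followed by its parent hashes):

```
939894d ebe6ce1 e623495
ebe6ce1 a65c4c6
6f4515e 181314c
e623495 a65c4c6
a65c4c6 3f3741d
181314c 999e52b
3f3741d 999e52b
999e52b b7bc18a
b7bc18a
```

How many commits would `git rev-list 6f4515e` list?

Walking parent pointers from 6f4515e: reachable set = {181314c, 6f4515e, 999e52b, b7bc18a}.
That is 4 commits.

4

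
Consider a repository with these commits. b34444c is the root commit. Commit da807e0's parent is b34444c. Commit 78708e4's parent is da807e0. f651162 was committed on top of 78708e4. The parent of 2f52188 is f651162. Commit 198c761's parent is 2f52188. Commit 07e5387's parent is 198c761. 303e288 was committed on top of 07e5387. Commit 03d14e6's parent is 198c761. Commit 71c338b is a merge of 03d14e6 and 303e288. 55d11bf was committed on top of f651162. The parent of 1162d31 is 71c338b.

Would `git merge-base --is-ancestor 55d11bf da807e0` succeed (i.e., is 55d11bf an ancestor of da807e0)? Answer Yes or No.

Ancestors of da807e0: {b34444c, da807e0}.
55d11bf is not in that set, so it is not an ancestor of da807e0.

No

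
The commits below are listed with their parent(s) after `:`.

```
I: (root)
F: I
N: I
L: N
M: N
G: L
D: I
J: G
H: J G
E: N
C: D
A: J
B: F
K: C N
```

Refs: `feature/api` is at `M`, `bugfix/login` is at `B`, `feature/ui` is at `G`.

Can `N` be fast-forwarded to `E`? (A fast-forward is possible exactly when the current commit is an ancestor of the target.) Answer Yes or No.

A fast-forward from N to E is possible iff N is an ancestor of E.
Ancestors of E: {E, I, N}.
N is among them, so fast-forward is possible.

Yes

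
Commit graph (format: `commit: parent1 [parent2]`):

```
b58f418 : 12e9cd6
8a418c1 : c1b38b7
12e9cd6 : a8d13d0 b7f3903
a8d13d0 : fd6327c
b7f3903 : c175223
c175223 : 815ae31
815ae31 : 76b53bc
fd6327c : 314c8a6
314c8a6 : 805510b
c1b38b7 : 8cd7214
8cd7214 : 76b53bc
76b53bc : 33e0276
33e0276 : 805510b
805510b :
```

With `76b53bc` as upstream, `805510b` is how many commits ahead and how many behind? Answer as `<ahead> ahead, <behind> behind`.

0 ahead, 2 behind

Reachable from 805510b: {805510b}.
Reachable from 76b53bc: {33e0276, 76b53bc, 805510b}.
Only in 805510b's history (ahead): {} — 0.
Only in 76b53bc's history (behind): {33e0276, 76b53bc} — 2.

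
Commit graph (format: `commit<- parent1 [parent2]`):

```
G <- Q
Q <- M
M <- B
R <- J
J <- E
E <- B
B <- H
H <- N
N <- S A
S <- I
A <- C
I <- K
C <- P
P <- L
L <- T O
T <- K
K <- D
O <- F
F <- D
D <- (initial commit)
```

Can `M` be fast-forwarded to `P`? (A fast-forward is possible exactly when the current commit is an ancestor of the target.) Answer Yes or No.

A fast-forward from M to P is possible iff M is an ancestor of P.
Ancestors of P: {D, F, K, L, O, P, T}.
M is not among them, so fast-forward is not possible.

No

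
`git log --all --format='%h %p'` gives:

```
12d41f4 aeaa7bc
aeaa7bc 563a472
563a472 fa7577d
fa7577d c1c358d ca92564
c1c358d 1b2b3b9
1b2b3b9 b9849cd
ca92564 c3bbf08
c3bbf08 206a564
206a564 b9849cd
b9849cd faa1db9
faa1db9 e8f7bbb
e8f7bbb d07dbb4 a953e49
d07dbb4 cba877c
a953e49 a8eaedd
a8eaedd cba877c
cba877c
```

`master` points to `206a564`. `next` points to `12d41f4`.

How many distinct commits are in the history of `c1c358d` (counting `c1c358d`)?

9

Walking parent pointers from c1c358d: reachable set = {1b2b3b9, a8eaedd, a953e49, b9849cd, c1c358d, cba877c, d07dbb4, e8f7bbb, faa1db9}.
That is 9 commits.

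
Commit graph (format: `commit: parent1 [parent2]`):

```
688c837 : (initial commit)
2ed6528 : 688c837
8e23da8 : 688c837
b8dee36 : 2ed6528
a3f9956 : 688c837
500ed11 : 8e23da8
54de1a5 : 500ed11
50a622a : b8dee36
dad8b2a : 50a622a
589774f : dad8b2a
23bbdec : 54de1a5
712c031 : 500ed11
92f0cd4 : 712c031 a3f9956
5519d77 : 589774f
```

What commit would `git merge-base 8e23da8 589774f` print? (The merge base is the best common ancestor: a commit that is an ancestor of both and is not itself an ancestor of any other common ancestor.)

688c837

Ancestors of 8e23da8: {688c837, 8e23da8}.
Ancestors of 589774f: {2ed6528, 50a622a, 589774f, 688c837, b8dee36, dad8b2a}.
Common ancestors: {688c837}.
The only common ancestor is 688c837, so it is the merge base.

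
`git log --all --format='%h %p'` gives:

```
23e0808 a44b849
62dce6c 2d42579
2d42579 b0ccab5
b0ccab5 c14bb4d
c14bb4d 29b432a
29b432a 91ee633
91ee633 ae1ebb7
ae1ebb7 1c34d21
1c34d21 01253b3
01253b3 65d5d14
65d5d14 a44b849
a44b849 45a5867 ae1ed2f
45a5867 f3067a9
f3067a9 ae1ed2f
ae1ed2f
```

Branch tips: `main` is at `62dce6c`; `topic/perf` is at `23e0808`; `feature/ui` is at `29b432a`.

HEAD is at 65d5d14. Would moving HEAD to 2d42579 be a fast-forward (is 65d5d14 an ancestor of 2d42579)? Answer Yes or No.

Yes

A fast-forward from 65d5d14 to 2d42579 is possible iff 65d5d14 is an ancestor of 2d42579.
Ancestors of 2d42579: {01253b3, 1c34d21, 29b432a, 2d42579, 45a5867, 65d5d14, 91ee633, a44b849, ae1ebb7, ae1ed2f, b0ccab5, c14bb4d, f3067a9}.
65d5d14 is among them, so fast-forward is possible.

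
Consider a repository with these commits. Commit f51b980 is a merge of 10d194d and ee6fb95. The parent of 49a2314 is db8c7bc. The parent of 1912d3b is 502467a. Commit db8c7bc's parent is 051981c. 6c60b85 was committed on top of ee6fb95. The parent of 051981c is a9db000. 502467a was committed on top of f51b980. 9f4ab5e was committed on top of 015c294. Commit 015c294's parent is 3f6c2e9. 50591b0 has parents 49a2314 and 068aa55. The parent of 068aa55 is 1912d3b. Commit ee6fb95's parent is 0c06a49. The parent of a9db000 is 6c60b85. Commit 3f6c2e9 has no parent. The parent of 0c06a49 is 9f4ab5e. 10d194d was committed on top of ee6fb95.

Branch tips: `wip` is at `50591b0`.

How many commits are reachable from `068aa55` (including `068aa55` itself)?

10

Walking parent pointers from 068aa55: reachable set = {015c294, 068aa55, 0c06a49, 10d194d, 1912d3b, 3f6c2e9, 502467a, 9f4ab5e, ee6fb95, f51b980}.
That is 10 commits.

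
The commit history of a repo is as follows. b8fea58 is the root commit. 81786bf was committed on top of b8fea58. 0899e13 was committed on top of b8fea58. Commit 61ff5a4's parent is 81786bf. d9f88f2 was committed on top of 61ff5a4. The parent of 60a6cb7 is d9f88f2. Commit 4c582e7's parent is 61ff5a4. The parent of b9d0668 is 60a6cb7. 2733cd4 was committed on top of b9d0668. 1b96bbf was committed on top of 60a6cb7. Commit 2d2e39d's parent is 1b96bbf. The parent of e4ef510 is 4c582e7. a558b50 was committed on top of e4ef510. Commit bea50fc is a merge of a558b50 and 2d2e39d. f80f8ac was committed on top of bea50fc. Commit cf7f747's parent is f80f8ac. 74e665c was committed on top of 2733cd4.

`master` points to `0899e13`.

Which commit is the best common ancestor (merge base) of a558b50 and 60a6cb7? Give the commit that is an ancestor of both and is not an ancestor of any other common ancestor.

61ff5a4

Ancestors of a558b50: {4c582e7, 61ff5a4, 81786bf, a558b50, b8fea58, e4ef510}.
Ancestors of 60a6cb7: {60a6cb7, 61ff5a4, 81786bf, b8fea58, d9f88f2}.
Common ancestors: {61ff5a4, 81786bf, b8fea58}.
Among these, 61ff5a4 is not an ancestor of any other common ancestor — it is the merge base.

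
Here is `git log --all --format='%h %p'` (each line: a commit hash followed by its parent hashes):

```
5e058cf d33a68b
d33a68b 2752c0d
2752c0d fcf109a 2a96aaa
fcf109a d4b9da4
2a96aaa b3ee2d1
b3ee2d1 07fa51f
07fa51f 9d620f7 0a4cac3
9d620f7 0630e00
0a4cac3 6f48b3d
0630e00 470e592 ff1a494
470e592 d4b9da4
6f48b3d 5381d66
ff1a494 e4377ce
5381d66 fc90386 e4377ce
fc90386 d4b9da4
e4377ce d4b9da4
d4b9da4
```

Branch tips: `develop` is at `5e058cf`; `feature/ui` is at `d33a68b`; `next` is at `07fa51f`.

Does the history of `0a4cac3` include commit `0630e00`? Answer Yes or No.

Ancestors of 0a4cac3: {0a4cac3, 5381d66, 6f48b3d, d4b9da4, e4377ce, fc90386}.
0630e00 is not in that set, so it is not an ancestor of 0a4cac3.

No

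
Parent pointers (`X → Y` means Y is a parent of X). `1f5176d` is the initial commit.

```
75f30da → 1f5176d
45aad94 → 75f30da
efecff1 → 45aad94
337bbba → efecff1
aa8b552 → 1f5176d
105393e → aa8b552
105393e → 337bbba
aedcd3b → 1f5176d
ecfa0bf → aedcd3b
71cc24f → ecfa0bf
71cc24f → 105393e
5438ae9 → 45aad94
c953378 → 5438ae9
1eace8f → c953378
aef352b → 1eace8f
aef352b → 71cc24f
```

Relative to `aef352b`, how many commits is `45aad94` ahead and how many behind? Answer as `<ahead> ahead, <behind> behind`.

0 ahead, 11 behind

Reachable from 45aad94: {1f5176d, 45aad94, 75f30da}.
Reachable from aef352b: {105393e, 1eace8f, 1f5176d, 337bbba, 45aad94, 5438ae9, 71cc24f, 75f30da, aa8b552, aedcd3b, aef352b, c953378, ecfa0bf, efecff1}.
Only in 45aad94's history (ahead): {} — 0.
Only in aef352b's history (behind): {105393e, 1eace8f, 337bbba, 5438ae9, 71cc24f, aa8b552, aedcd3b, aef352b, c953378, ecfa0bf, efecff1} — 11.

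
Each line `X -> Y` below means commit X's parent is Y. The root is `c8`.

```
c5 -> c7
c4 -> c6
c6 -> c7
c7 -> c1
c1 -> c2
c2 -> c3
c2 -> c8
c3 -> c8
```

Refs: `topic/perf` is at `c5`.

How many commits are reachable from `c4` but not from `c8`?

Reachable from c4: {c1, c2, c3, c4, c6, c7, c8}.
Reachable from c8: {c8}.
In c4's history but not c8's: {c1, c2, c3, c4, c6, c7} — 6 commits.

6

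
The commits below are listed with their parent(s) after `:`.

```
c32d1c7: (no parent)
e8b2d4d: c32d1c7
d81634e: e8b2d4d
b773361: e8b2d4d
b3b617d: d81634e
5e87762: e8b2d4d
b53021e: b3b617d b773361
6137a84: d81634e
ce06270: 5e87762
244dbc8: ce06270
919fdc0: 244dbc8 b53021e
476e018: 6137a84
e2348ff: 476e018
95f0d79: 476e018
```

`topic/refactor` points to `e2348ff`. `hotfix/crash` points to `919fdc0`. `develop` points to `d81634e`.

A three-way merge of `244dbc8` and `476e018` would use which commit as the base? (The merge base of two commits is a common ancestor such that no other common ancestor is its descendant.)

e8b2d4d

Ancestors of 244dbc8: {244dbc8, 5e87762, c32d1c7, ce06270, e8b2d4d}.
Ancestors of 476e018: {476e018, 6137a84, c32d1c7, d81634e, e8b2d4d}.
Common ancestors: {c32d1c7, e8b2d4d}.
Among these, e8b2d4d is not an ancestor of any other common ancestor — it is the merge base.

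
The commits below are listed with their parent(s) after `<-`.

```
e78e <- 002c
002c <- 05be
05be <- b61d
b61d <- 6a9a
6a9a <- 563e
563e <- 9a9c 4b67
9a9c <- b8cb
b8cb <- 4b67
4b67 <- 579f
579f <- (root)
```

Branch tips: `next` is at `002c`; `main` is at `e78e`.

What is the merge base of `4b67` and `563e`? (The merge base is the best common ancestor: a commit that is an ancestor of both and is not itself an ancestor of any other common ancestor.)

Ancestors of 4b67: {4b67, 579f}.
Ancestors of 563e: {4b67, 563e, 579f, 9a9c, b8cb}.
Common ancestors: {4b67, 579f}.
Among these, 4b67 is not an ancestor of any other common ancestor — it is the merge base.

4b67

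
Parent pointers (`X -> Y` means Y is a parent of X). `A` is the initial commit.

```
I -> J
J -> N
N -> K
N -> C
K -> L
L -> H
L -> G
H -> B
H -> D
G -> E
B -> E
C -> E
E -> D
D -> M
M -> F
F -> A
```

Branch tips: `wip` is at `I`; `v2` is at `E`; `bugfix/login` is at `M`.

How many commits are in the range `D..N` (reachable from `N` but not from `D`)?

8

Reachable from N: {A, B, C, D, E, F, G, H, K, L, M, N}.
Reachable from D: {A, D, F, M}.
In N's history but not D's: {B, C, E, G, H, K, L, N} — 8 commits.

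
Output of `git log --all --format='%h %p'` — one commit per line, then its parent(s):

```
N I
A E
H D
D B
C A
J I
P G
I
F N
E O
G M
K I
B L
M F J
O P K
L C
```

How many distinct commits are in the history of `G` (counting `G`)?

Walking parent pointers from G: reachable set = {F, G, I, J, M, N}.
That is 6 commits.

6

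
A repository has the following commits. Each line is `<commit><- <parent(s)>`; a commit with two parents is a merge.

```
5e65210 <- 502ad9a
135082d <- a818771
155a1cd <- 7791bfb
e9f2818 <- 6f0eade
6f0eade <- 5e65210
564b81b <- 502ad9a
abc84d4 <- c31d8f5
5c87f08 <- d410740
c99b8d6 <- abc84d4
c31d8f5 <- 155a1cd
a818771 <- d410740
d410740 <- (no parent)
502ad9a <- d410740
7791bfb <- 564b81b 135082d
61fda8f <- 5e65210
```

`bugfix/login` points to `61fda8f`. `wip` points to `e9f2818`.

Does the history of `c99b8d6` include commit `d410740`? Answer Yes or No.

Ancestors of c99b8d6 (commits reachable by following parents): {135082d, 155a1cd, 502ad9a, 564b81b, 7791bfb, a818771, abc84d4, c31d8f5, c99b8d6, d410740}.
d410740 is in that set, so it is an ancestor of c99b8d6.

Yes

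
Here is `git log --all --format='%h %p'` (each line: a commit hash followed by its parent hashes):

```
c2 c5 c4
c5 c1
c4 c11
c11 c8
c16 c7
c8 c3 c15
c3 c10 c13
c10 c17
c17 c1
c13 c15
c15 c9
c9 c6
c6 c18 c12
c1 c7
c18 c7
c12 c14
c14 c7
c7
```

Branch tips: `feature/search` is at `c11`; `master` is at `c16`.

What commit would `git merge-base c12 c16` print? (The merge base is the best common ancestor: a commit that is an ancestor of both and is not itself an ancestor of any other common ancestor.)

c7

Ancestors of c12: {c12, c14, c7}.
Ancestors of c16: {c16, c7}.
Common ancestors: {c7}.
The only common ancestor is c7, so it is the merge base.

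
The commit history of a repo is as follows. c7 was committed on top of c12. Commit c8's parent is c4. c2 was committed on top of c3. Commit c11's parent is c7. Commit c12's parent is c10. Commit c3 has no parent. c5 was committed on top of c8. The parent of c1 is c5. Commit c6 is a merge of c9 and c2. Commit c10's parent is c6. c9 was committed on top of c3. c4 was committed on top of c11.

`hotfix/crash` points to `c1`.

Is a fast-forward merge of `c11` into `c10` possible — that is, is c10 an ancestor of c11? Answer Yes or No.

A fast-forward from c10 to c11 is possible iff c10 is an ancestor of c11.
Ancestors of c11: {c10, c11, c12, c2, c3, c6, c7, c9}.
c10 is among them, so fast-forward is possible.

Yes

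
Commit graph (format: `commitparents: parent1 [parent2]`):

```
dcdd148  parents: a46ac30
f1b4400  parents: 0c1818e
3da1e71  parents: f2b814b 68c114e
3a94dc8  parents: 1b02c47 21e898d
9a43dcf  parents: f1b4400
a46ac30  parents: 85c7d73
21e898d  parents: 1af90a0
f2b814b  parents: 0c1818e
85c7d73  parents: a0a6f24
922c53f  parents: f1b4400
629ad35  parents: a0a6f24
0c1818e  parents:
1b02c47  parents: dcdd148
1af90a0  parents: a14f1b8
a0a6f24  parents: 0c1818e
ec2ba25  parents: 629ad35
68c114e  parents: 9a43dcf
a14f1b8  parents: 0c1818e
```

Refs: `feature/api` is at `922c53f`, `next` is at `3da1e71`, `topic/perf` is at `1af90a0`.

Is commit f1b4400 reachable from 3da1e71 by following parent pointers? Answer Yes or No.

Ancestors of 3da1e71 (commits reachable by following parents): {0c1818e, 3da1e71, 68c114e, 9a43dcf, f1b4400, f2b814b}.
f1b4400 is in that set, so it is an ancestor of 3da1e71.

Yes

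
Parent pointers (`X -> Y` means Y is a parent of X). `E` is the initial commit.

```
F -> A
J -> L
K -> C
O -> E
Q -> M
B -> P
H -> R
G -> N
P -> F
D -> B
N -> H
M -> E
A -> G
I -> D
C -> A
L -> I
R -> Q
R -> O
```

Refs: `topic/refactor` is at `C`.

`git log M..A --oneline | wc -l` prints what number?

Reachable from A: {A, E, G, H, M, N, O, Q, R}.
Reachable from M: {E, M}.
In A's history but not M's: {A, G, H, N, O, Q, R} — 7 commits.

7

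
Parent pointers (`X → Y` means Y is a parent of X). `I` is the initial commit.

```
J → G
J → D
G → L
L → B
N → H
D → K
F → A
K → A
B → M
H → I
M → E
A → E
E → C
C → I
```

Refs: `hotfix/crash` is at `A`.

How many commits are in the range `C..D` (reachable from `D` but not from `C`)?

Reachable from D: {A, C, D, E, I, K}.
Reachable from C: {C, I}.
In D's history but not C's: {A, D, E, K} — 4 commits.

4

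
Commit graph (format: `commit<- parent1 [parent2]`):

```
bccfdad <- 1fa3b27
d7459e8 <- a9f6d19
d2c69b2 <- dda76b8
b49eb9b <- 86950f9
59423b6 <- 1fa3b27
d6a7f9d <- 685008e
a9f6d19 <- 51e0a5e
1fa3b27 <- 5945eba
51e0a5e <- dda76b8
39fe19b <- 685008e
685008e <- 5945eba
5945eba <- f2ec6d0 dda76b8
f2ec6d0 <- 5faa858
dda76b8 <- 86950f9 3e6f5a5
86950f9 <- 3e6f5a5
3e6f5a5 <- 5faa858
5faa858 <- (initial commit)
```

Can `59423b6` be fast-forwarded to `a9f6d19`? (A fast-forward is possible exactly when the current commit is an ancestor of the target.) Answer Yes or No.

No

A fast-forward from 59423b6 to a9f6d19 is possible iff 59423b6 is an ancestor of a9f6d19.
Ancestors of a9f6d19: {3e6f5a5, 51e0a5e, 5faa858, 86950f9, a9f6d19, dda76b8}.
59423b6 is not among them, so fast-forward is not possible.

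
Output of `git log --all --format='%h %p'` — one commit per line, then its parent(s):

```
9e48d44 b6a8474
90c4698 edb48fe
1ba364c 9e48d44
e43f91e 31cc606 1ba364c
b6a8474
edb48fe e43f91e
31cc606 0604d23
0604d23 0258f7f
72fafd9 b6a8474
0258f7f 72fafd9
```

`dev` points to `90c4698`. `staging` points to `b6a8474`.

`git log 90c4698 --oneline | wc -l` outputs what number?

Walking parent pointers from 90c4698: reachable set = {0258f7f, 0604d23, 1ba364c, 31cc606, 72fafd9, 90c4698, 9e48d44, b6a8474, e43f91e, edb48fe}.
That is 10 commits.

10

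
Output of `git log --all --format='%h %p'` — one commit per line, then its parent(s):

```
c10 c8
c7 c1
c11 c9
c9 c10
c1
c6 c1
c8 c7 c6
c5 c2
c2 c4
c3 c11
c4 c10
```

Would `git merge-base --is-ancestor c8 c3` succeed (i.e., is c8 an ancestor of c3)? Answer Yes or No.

Ancestors of c3 (commits reachable by following parents): {c1, c10, c11, c3, c6, c7, c8, c9}.
c8 is in that set, so it is an ancestor of c3.

Yes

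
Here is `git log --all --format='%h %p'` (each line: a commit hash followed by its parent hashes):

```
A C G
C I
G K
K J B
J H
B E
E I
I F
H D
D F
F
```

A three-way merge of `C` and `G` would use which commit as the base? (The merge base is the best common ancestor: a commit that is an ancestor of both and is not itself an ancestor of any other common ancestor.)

Ancestors of C: {C, F, I}.
Ancestors of G: {B, D, E, F, G, H, I, J, K}.
Common ancestors: {F, I}.
Among these, I is not an ancestor of any other common ancestor — it is the merge base.

I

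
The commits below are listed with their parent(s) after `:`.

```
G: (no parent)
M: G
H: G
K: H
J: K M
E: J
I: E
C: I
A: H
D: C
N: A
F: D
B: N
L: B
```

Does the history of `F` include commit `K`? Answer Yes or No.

Yes

Ancestors of F (commits reachable by following parents): {C, D, E, F, G, H, I, J, K, M}.
K is in that set, so it is an ancestor of F.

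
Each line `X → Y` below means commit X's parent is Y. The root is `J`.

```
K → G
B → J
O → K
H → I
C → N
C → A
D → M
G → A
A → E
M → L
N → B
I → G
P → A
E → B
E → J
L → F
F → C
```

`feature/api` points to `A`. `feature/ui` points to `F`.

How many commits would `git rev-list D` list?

10

Walking parent pointers from D: reachable set = {A, B, C, D, E, F, J, L, M, N}.
That is 10 commits.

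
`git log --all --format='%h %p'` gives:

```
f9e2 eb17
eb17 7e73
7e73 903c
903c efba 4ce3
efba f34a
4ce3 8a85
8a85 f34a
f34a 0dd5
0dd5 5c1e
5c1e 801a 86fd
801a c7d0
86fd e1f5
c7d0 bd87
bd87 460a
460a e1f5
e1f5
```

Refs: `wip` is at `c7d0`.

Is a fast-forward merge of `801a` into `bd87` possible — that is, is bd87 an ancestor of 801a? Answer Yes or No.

Yes

A fast-forward from bd87 to 801a is possible iff bd87 is an ancestor of 801a.
Ancestors of 801a: {460a, 801a, bd87, c7d0, e1f5}.
bd87 is among them, so fast-forward is possible.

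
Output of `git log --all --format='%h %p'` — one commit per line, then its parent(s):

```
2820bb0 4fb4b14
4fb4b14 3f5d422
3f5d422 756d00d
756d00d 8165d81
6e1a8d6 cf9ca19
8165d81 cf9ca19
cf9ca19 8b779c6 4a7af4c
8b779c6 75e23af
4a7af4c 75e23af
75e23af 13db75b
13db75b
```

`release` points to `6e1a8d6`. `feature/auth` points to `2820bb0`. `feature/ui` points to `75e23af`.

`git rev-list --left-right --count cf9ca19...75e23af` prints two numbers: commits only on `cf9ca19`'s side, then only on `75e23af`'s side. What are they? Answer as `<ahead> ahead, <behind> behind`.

3 ahead, 0 behind

Reachable from cf9ca19: {13db75b, 4a7af4c, 75e23af, 8b779c6, cf9ca19}.
Reachable from 75e23af: {13db75b, 75e23af}.
Only in cf9ca19's history (ahead): {4a7af4c, 8b779c6, cf9ca19} — 3.
Only in 75e23af's history (behind): {} — 0.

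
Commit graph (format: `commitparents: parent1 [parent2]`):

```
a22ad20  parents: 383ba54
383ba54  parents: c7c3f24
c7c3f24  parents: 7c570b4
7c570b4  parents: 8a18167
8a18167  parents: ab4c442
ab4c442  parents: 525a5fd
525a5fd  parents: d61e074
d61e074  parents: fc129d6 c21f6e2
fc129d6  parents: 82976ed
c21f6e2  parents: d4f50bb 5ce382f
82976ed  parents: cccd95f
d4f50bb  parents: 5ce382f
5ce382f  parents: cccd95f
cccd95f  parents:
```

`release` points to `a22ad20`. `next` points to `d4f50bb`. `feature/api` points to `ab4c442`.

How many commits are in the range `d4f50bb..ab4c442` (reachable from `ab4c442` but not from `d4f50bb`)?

Reachable from ab4c442: {525a5fd, 5ce382f, 82976ed, ab4c442, c21f6e2, cccd95f, d4f50bb, d61e074, fc129d6}.
Reachable from d4f50bb: {5ce382f, cccd95f, d4f50bb}.
In ab4c442's history but not d4f50bb's: {525a5fd, 82976ed, ab4c442, c21f6e2, d61e074, fc129d6} — 6 commits.

6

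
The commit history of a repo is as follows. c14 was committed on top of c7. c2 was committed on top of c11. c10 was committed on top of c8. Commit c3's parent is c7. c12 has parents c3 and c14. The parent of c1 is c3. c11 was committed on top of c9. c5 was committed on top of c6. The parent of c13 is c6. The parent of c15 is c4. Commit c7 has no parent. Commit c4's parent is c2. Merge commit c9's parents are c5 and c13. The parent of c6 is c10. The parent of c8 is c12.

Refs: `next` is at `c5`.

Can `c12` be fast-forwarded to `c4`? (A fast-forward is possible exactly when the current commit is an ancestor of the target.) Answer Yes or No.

A fast-forward from c12 to c4 is possible iff c12 is an ancestor of c4.
Ancestors of c4: {c10, c11, c12, c13, c14, c2, c3, c4, c5, c6, c7, c8, c9}.
c12 is among them, so fast-forward is possible.

Yes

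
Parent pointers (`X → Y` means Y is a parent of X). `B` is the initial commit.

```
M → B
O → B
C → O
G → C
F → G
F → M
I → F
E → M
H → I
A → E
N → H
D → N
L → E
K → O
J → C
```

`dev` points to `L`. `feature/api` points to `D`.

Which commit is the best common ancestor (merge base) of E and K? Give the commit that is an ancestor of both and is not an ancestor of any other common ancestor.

B

Ancestors of E: {B, E, M}.
Ancestors of K: {B, K, O}.
Common ancestors: {B}.
The only common ancestor is B, so it is the merge base.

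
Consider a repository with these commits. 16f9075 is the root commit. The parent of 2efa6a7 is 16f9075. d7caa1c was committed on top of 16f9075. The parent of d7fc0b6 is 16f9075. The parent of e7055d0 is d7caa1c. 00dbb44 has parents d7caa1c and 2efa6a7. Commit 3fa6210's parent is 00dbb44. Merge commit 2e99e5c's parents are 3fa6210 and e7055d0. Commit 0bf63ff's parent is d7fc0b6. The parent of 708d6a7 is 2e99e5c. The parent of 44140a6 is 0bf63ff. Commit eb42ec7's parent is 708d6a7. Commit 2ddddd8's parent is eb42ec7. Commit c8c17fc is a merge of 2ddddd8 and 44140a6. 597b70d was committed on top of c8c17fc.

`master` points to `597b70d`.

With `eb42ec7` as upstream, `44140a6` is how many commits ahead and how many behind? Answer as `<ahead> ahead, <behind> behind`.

Reachable from 44140a6: {0bf63ff, 16f9075, 44140a6, d7fc0b6}.
Reachable from eb42ec7: {00dbb44, 16f9075, 2e99e5c, 2efa6a7, 3fa6210, 708d6a7, d7caa1c, e7055d0, eb42ec7}.
Only in 44140a6's history (ahead): {0bf63ff, 44140a6, d7fc0b6} — 3.
Only in eb42ec7's history (behind): {00dbb44, 2e99e5c, 2efa6a7, 3fa6210, 708d6a7, d7caa1c, e7055d0, eb42ec7} — 8.

3 ahead, 8 behind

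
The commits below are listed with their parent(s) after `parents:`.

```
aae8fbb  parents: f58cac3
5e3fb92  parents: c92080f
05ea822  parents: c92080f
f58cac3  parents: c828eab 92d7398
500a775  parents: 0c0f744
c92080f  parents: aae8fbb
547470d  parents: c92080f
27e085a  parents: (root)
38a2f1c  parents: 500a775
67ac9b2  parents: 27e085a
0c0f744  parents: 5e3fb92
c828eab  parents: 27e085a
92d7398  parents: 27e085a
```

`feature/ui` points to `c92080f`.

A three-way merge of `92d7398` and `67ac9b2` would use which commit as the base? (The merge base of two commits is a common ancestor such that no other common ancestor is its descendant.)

Ancestors of 92d7398: {27e085a, 92d7398}.
Ancestors of 67ac9b2: {27e085a, 67ac9b2}.
Common ancestors: {27e085a}.
The only common ancestor is 27e085a, so it is the merge base.

27e085a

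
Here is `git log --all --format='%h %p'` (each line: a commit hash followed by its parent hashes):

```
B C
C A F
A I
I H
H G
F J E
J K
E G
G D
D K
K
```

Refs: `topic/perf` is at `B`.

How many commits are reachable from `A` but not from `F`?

3

Reachable from A: {A, D, G, H, I, K}.
Reachable from F: {D, E, F, G, J, K}.
In A's history but not F's: {A, H, I} — 3 commits.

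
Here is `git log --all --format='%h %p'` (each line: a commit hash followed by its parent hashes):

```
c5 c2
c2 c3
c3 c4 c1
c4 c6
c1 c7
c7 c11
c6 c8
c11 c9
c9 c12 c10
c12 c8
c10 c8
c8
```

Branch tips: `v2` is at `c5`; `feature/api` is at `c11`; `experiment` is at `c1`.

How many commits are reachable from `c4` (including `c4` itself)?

3

Walking parent pointers from c4: reachable set = {c4, c6, c8}.
That is 3 commits.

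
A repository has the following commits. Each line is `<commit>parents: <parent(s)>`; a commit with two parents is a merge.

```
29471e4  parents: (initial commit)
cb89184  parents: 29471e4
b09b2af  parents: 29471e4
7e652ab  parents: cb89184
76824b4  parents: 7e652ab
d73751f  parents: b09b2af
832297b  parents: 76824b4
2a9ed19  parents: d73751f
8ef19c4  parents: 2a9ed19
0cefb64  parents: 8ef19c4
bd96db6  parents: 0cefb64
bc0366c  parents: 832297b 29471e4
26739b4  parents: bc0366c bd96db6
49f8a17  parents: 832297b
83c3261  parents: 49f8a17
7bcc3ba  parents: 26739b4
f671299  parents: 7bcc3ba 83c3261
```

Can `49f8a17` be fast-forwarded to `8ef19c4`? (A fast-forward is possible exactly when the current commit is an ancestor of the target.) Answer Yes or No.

A fast-forward from 49f8a17 to 8ef19c4 is possible iff 49f8a17 is an ancestor of 8ef19c4.
Ancestors of 8ef19c4: {29471e4, 2a9ed19, 8ef19c4, b09b2af, d73751f}.
49f8a17 is not among them, so fast-forward is not possible.

No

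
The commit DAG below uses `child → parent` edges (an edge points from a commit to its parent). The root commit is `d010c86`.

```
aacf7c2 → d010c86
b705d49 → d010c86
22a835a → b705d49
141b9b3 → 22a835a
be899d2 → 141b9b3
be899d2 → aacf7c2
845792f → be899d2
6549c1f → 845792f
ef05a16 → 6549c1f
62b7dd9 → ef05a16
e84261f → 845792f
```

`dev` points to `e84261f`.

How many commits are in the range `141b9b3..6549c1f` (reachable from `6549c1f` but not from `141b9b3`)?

Reachable from 6549c1f: {141b9b3, 22a835a, 6549c1f, 845792f, aacf7c2, b705d49, be899d2, d010c86}.
Reachable from 141b9b3: {141b9b3, 22a835a, b705d49, d010c86}.
In 6549c1f's history but not 141b9b3's: {6549c1f, 845792f, aacf7c2, be899d2} — 4 commits.

4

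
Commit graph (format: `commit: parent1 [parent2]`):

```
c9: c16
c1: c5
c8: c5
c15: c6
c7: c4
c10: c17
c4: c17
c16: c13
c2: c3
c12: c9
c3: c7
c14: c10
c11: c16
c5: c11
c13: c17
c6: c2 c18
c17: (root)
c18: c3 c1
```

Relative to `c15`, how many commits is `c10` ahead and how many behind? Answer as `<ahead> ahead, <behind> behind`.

1 ahead, 12 behind

Reachable from c10: {c10, c17}.
Reachable from c15: {c1, c11, c13, c15, c16, c17, c18, c2, c3, c4, c5, c6, c7}.
Only in c10's history (ahead): {c10} — 1.
Only in c15's history (behind): {c1, c11, c13, c15, c16, c18, c2, c3, c4, c5, c6, c7} — 12.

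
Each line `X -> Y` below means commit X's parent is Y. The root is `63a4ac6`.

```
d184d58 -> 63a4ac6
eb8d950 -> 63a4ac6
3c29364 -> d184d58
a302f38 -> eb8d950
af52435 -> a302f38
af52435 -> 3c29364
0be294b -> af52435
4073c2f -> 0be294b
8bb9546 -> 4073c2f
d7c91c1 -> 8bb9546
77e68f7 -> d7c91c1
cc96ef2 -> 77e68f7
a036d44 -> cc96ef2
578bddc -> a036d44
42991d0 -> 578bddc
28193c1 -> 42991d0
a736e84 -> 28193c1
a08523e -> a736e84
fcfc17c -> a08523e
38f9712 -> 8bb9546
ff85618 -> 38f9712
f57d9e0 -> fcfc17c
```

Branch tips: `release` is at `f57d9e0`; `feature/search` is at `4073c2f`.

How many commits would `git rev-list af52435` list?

Walking parent pointers from af52435: reachable set = {3c29364, 63a4ac6, a302f38, af52435, d184d58, eb8d950}.
That is 6 commits.

6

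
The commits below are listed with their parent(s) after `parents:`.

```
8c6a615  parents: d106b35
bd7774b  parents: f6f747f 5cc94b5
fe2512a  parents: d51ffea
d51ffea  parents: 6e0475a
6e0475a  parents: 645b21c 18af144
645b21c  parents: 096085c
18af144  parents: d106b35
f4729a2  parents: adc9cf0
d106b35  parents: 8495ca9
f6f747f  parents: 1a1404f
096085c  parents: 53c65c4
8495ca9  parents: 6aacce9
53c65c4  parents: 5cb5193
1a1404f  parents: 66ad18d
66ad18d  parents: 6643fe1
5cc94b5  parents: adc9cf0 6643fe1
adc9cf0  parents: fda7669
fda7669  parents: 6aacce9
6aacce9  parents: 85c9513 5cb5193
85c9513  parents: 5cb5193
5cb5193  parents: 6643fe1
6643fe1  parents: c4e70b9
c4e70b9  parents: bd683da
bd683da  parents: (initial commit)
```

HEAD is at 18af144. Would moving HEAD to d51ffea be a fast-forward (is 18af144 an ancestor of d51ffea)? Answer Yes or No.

Yes

A fast-forward from 18af144 to d51ffea is possible iff 18af144 is an ancestor of d51ffea.
Ancestors of d51ffea: {096085c, 18af144, 53c65c4, 5cb5193, 645b21c, 6643fe1, 6aacce9, 6e0475a, 8495ca9, 85c9513, bd683da, c4e70b9, d106b35, d51ffea}.
18af144 is among them, so fast-forward is possible.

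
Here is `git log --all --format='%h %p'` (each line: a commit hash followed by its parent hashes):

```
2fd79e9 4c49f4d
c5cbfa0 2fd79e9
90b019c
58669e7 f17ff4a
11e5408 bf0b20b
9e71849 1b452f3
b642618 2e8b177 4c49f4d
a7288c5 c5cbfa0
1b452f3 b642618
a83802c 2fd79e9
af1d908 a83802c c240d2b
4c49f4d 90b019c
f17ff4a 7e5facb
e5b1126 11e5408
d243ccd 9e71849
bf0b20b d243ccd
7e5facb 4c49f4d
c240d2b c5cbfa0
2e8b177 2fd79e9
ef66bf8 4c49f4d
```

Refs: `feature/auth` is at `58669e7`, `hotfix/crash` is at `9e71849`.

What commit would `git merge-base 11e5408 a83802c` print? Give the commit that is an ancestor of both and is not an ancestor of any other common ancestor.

Ancestors of 11e5408: {11e5408, 1b452f3, 2e8b177, 2fd79e9, 4c49f4d, 90b019c, 9e71849, b642618, bf0b20b, d243ccd}.
Ancestors of a83802c: {2fd79e9, 4c49f4d, 90b019c, a83802c}.
Common ancestors: {2fd79e9, 4c49f4d, 90b019c}.
Among these, 2fd79e9 is not an ancestor of any other common ancestor — it is the merge base.

2fd79e9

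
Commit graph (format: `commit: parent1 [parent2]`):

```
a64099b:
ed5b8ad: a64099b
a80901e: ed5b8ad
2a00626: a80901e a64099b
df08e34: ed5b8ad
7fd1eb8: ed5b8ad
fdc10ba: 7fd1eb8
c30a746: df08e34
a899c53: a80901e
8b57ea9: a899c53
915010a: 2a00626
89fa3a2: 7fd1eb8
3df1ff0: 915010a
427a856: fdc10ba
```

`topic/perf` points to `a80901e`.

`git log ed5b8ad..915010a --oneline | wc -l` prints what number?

3

Reachable from 915010a: {2a00626, 915010a, a64099b, a80901e, ed5b8ad}.
Reachable from ed5b8ad: {a64099b, ed5b8ad}.
In 915010a's history but not ed5b8ad's: {2a00626, 915010a, a80901e} — 3 commits.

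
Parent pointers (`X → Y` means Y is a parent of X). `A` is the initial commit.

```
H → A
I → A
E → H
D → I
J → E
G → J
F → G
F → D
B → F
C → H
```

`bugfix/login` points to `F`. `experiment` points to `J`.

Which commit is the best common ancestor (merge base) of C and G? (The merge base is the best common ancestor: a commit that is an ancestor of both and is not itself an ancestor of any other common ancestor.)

Ancestors of C: {A, C, H}.
Ancestors of G: {A, E, G, H, J}.
Common ancestors: {A, H}.
Among these, H is not an ancestor of any other common ancestor — it is the merge base.

H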